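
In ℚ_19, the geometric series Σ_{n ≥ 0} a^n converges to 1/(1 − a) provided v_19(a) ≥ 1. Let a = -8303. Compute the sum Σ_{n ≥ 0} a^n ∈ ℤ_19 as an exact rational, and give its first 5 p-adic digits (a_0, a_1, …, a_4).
Σ a^n = 1/(1 − a) = 1/8304;  first 5 digits = (1, 0, 15, 17, 15)

v_19(a) = 2 ≥ 1, so the series converges in ℤ_19 to 1/(1 − a) = 1/(1 − (-8303)) = 1/8304. Expand this rational in ℤ_19: compute digits iteratively via d_i = x_i mod 19, x_{i+1} = (x_i − d_i)/19. The first 5 digits are (1, 0, 15, 17, 15).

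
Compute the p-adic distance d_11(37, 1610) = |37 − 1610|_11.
d_11(37, 1610) = 1/121

Step 1 — x − y = 37 − 1610 = -1573. Step 2 — v_11(-1573) = 2 (factor: -1573 = −(11^2 · 13); the sign does not affect v_p). Step 3 — |x − y|_11 = 11^{-2} = 1/121.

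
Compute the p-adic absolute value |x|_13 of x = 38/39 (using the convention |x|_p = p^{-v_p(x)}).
|38/39|_13 = 13

Step 1 — compute v_13(x) by factoring powers of 13 out of the numerator and denominator: v_13(38/39) = -1. Step 2 — apply |x|_p = p^{-v_p(x)} = 13^{1} = 13.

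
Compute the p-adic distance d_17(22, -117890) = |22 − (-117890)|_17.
d_17(22, -117890) = 1/4913

Step 1 — x − y = 22 − (-117890) = 117912. Step 2 — v_17(117912) = 3 (factor: 117912 = (17^3 · 24); the sign does not affect v_p). Step 3 — |x − y|_17 = 17^{-3} = 1/4913.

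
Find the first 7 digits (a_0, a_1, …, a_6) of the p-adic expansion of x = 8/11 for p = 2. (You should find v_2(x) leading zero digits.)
(a_0, …, a_6) = (0, 0, 0, 1, 1, 0, 0)

v_2(8/11) = 3, so a_0 = ... = a_2 = 0. Factor out: x = 2^3 · u with u = 1/11 a unit in ℤ_2. Expand u iteratively via a_{v+i} = u_i mod 2, u_{i+1} = (u_i − a_{v+i})/2:
  u_0 = 1/11;  a_3 = 1;  u_1 = (u_0 − 1)/2 = -5/11
  u_1 = -5/11;  a_4 = 1;  u_2 = (u_1 − 1)/2 = -8/11
  u_2 = -8/11;  a_5 = 0;  u_3 = (u_2 − 0)/2 = -4/11
  u_3 = -4/11;  a_6 = 0;  u_4 = (u_3 − 0)/2 = -2/11
Digits: (0, 0, 0, 1, 1, 0, 0).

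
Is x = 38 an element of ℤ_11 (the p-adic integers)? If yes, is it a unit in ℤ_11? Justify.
x ∈ ℤ_11^× (unit); v_11(x) = 0

ℤ_11 = {x ∈ ℚ_11 : v_11(x) ≥ 0} and ℤ_11^× = {x ∈ ℤ_11 : v_11(x) = 0}. Here v_11(38) = v_11(num) − v_11(den) = 0; compare against these criteria.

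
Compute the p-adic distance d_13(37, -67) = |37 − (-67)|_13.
d_13(37, -67) = 1/13

Step 1 — x − y = 37 − (-67) = 104. Step 2 — v_13(104) = 1 (factor: 104 = (13^1 · 8); the sign does not affect v_p). Step 3 — |x − y|_13 = 13^{-1} = 1/13.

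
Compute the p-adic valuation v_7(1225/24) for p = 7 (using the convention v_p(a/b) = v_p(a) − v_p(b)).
v_7(1225/24) = 2

Factor powers of 7 from the numerator and denominator of the reduced fraction: 1225 = 7^2 · 25 and 24 = 7^0 · 24. Apply v_p(a/b) = v_p(a) − v_p(b): v_7(1225/24) = 2 − 0 = 2.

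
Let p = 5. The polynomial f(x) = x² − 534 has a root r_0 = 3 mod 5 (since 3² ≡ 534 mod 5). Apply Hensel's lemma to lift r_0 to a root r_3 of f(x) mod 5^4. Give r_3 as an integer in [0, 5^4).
r_3 = 403 (mod 625)

Hensel's recurrence: r_{i+1} = r_i − f(r_i)·(f′(r_i))^{-1} mod 5^{i+2}, with f′(x) = 2x. Iterate:
  r_0 = 3 (mod 5)
  r_1 = 3 (mod 25)
  r_2 = 28 (mod 125)
  r_3 = 403 (mod 625)
Final: r_3 = 403, and one checks f(r_3) ≡ 0 mod 5^4.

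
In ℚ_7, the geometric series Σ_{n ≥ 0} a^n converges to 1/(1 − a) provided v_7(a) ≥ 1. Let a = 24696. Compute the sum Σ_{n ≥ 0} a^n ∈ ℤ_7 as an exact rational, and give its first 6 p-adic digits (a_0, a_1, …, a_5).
Σ a^n = 1/(1 − a) = -1/24695;  first 6 digits = (1, 0, 0, 2, 3, 1)

v_7(a) = 3 ≥ 1, so the series converges in ℤ_7 to 1/(1 − a) = 1/(1 − 24696) = -1/24695. Expand this rational in ℤ_7: compute digits iteratively via d_i = x_i mod 7, x_{i+1} = (x_i − d_i)/7. The first 6 digits are (1, 0, 0, 2, 3, 1).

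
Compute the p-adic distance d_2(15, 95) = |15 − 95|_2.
d_2(15, 95) = 1/16

Step 1 — x − y = 15 − 95 = -80. Step 2 — v_2(-80) = 4 (factor: -80 = −(2^4 · 5); the sign does not affect v_p). Step 3 — |x − y|_2 = 2^{-4} = 1/16.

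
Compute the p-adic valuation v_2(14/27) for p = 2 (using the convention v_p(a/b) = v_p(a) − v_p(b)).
v_2(14/27) = 1

Factor powers of 2 from the numerator and denominator of the reduced fraction: 14 = 2^1 · 7 and 27 = 2^0 · 27. Apply v_p(a/b) = v_p(a) − v_p(b): v_2(14/27) = 1 − 0 = 1.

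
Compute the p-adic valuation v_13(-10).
v_13(-10) = 0

v_13(n) is the largest exponent k such that 13^k divides n. Factor out: -10 = -13^0 · 10. (Sign doesn't affect v_p.) So v_13(-10) = 0.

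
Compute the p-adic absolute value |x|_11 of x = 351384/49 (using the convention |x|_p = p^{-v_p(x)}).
|351384/49|_11 = 1/14641

Step 1 — compute v_11(x) by factoring powers of 11 out of the numerator and denominator: v_11(351384/49) = 4. Step 2 — apply |x|_p = p^{-v_p(x)} = 11^{-4} = 1/14641.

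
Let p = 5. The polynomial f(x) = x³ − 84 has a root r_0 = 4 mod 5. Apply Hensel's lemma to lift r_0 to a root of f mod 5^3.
r_2 = 94 (mod 125)

Hensel: r_{i+1} = r_i − f(r_i)/f′(r_i) mod 5^{i+2}, where f′(x) = 3x². Iterate:
  r_0 = 4 (mod 5)
  r_1 = 19 (mod 25)
  r_2 = 94 (mod 125)
Final: r = 94 with f(r) ≡ 0 mod 5^3.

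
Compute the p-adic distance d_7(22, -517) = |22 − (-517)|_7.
d_7(22, -517) = 1/49

Step 1 — x − y = 22 − (-517) = 539. Step 2 — v_7(539) = 2 (factor: 539 = (7^2 · 11); the sign does not affect v_p). Step 3 — |x − y|_7 = 7^{-2} = 1/49.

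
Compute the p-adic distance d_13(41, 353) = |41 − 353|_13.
d_13(41, 353) = 1/13

Step 1 — x − y = 41 − 353 = -312. Step 2 — v_13(-312) = 1 (factor: -312 = −(13^1 · 24); the sign does not affect v_p). Step 3 — |x − y|_13 = 13^{-1} = 1/13.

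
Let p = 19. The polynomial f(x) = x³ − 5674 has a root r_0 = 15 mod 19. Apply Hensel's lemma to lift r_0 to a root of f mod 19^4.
r_3 = 40713 (mod 130321)

Hensel: r_{i+1} = r_i − f(r_i)/f′(r_i) mod 19^{i+2}, where f′(x) = 3x². Iterate:
  r_0 = 15 (mod 19)
  r_1 = 281 (mod 361)
  r_2 = 6418 (mod 6859)
  r_3 = 40713 (mod 130321)
Final: r = 40713 with f(r) ≡ 0 mod 19^4.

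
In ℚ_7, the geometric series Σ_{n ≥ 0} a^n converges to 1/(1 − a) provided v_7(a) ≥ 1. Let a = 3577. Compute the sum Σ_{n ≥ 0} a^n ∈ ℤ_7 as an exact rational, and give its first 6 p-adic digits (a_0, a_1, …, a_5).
Σ a^n = 1/(1 − a) = -1/3576;  first 6 digits = (1, 0, 3, 3, 3, 5)

v_7(a) = 2 ≥ 1, so the series converges in ℤ_7 to 1/(1 − a) = 1/(1 − 3577) = -1/3576. Expand this rational in ℤ_7: compute digits iteratively via d_i = x_i mod 7, x_{i+1} = (x_i − d_i)/7. The first 6 digits are (1, 0, 3, 3, 3, 5).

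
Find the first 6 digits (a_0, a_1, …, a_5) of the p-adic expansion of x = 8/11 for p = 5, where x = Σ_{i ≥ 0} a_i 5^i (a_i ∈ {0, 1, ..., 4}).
(a_0, …, a_5) = (3, 0, 4, 1, 1, 2)

v_5(8/11) = 0 (numerator and denominator both coprime to 5), so x ∈ ℤ_5^×. Compute digits iteratively via a_i = x_i mod 5, x_{i+1} = (x_i − a_i)/5, with x_0 = x:
  x_0 = 8/11;  a_0 = 3;  x_1 = (x_0 − 3)/5 = -5/11
  x_1 = -5/11;  a_1 = 0;  x_2 = (x_1 − 0)/5 = -1/11
  x_2 = -1/11;  a_2 = 4;  x_3 = (x_2 − 4)/5 = -9/11
  x_3 = -9/11;  a_3 = 1;  x_4 = (x_3 − 1)/5 = -4/11
  x_4 = -4/11;  a_4 = 1;  x_5 = (x_4 − 1)/5 = -3/11
  x_5 = -3/11;  a_5 = 2;  x_6 = (x_5 − 2)/5 = -5/11
Digits: (3, 0, 4, 1, 1, 2).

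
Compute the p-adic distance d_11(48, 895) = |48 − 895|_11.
d_11(48, 895) = 1/121

Step 1 — x − y = 48 − 895 = -847. Step 2 — v_11(-847) = 2 (factor: -847 = −(11^2 · 7); the sign does not affect v_p). Step 3 — |x − y|_11 = 11^{-2} = 1/121.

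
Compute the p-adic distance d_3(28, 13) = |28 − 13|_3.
d_3(28, 13) = 1/3

Step 1 — x − y = 28 − 13 = 15. Step 2 — v_3(15) = 1 (factor: 15 = (3^1 · 5); the sign does not affect v_p). Step 3 — |x − y|_3 = 3^{-1} = 1/3.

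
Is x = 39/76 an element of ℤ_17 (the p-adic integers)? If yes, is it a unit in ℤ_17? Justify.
x ∈ ℤ_17^× (unit); v_17(x) = 0

ℤ_17 = {x ∈ ℚ_17 : v_17(x) ≥ 0} and ℤ_17^× = {x ∈ ℤ_17 : v_17(x) = 0}. Here v_17(39/76) = v_17(num) − v_17(den) = 0; compare against these criteria.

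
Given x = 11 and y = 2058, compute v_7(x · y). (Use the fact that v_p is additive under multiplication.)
v_7(22638) = 3

v_p(x) = 0 (factor: 11 = 7^0 · 11); v_p(y) = 3 (factor: 2058 = 7^3 · 6). Additivity: v_p(xy) = v_p(x) + v_p(y) = 0 + 3 = 3. (Direct check: xy = 22638 = 7^3 · (66).)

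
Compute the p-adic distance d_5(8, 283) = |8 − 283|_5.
d_5(8, 283) = 1/25

Step 1 — x − y = 8 − 283 = -275. Step 2 — v_5(-275) = 2 (factor: -275 = −(5^2 · 11); the sign does not affect v_p). Step 3 — |x − y|_5 = 5^{-2} = 1/25.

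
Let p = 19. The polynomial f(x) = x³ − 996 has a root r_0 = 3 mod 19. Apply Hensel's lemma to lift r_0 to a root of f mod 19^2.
r_1 = 79 (mod 361)

Hensel: r_{i+1} = r_i − f(r_i)/f′(r_i) mod 19^{i+2}, where f′(x) = 3x². Iterate:
  r_0 = 3 (mod 19)
  r_1 = 79 (mod 361)
Final: r = 79 with f(r) ≡ 0 mod 19^2.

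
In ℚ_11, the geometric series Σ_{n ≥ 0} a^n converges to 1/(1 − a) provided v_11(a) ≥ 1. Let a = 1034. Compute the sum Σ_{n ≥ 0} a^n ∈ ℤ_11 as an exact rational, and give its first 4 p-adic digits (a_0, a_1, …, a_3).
Σ a^n = 1/(1 − a) = -1/1033;  first 4 digits = (1, 6, 0, 8)

v_11(a) = 1 ≥ 1, so the series converges in ℤ_11 to 1/(1 − a) = 1/(1 − 1034) = -1/1033. Expand this rational in ℤ_11: compute digits iteratively via d_i = x_i mod 11, x_{i+1} = (x_i − d_i)/11. The first 4 digits are (1, 6, 0, 8).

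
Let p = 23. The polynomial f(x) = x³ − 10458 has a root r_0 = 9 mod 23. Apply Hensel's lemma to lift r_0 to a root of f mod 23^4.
r_3 = 30829 (mod 279841)

Hensel: r_{i+1} = r_i − f(r_i)/f′(r_i) mod 23^{i+2}, where f′(x) = 3x². Iterate:
  r_0 = 9 (mod 23)
  r_1 = 147 (mod 529)
  r_2 = 6495 (mod 12167)
  r_3 = 30829 (mod 279841)
Final: r = 30829 with f(r) ≡ 0 mod 23^4.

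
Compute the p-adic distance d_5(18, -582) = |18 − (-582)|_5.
d_5(18, -582) = 1/25

Step 1 — x − y = 18 − (-582) = 600. Step 2 — v_5(600) = 2 (factor: 600 = (5^2 · 24); the sign does not affect v_p). Step 3 — |x − y|_5 = 5^{-2} = 1/25.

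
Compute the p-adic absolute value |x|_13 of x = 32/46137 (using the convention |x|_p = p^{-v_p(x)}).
|32/46137|_13 = 2197

Step 1 — compute v_13(x) by factoring powers of 13 out of the numerator and denominator: v_13(32/46137) = -3. Step 2 — apply |x|_p = p^{-v_p(x)} = 13^{3} = 2197.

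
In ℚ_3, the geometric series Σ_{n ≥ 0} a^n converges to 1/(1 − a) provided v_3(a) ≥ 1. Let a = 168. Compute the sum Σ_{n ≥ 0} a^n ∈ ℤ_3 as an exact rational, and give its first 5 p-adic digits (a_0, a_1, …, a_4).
Σ a^n = 1/(1 − a) = -1/167;  first 5 digits = (1, 2, 1, 0, 0)

v_3(a) = 1 ≥ 1, so the series converges in ℤ_3 to 1/(1 − a) = 1/(1 − 168) = -1/167. Expand this rational in ℤ_3: compute digits iteratively via d_i = x_i mod 3, x_{i+1} = (x_i − d_i)/3. The first 5 digits are (1, 2, 1, 0, 0).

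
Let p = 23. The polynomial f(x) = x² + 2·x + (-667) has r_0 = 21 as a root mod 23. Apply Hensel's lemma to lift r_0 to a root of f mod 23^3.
r_2 = 2045 (mod 12167)

Hensel: r_{i+1} = r_i − f(r_i)·(f′(r_i))^{-1} mod 23^{i+2}, f′(x) = 2x + 2. Iterate:
  r_0 = 21 (mod 23)
  r_1 = 458 (mod 529)
  r_2 = 2045 (mod 12167)
Final: r = 2045 satisfies f(r) ≡ 0 mod 23^3.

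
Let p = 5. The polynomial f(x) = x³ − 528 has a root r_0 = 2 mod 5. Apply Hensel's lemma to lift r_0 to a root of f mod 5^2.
r_1 = 12 (mod 25)

Hensel: r_{i+1} = r_i − f(r_i)/f′(r_i) mod 5^{i+2}, where f′(x) = 3x². Iterate:
  r_0 = 2 (mod 5)
  r_1 = 12 (mod 25)
Final: r = 12 with f(r) ≡ 0 mod 5^2.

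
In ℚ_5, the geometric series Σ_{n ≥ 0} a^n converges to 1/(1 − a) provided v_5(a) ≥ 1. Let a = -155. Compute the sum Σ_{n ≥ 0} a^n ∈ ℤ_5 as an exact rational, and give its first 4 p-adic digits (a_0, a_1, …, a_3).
Σ a^n = 1/(1 − a) = 1/156;  first 4 digits = (1, 4, 4, 4)

v_5(a) = 1 ≥ 1, so the series converges in ℤ_5 to 1/(1 − a) = 1/(1 − (-155)) = 1/156. Expand this rational in ℤ_5: compute digits iteratively via d_i = x_i mod 5, x_{i+1} = (x_i − d_i)/5. The first 4 digits are (1, 4, 4, 4).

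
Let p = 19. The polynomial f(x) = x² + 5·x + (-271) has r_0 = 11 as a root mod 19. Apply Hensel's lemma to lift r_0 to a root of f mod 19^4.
r_3 = 39778 (mod 130321)

Hensel: r_{i+1} = r_i − f(r_i)·(f′(r_i))^{-1} mod 19^{i+2}, f′(x) = 2x + 5. Iterate:
  r_0 = 11 (mod 19)
  r_1 = 68 (mod 361)
  r_2 = 5483 (mod 6859)
  r_3 = 39778 (mod 130321)
Final: r = 39778 satisfies f(r) ≡ 0 mod 19^4.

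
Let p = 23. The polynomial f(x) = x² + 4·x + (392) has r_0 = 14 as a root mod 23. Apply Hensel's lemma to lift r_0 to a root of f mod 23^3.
r_2 = 9053 (mod 12167)

Hensel: r_{i+1} = r_i − f(r_i)·(f′(r_i))^{-1} mod 23^{i+2}, f′(x) = 2x + 4. Iterate:
  r_0 = 14 (mod 23)
  r_1 = 60 (mod 529)
  r_2 = 9053 (mod 12167)
Final: r = 9053 satisfies f(r) ≡ 0 mod 23^3.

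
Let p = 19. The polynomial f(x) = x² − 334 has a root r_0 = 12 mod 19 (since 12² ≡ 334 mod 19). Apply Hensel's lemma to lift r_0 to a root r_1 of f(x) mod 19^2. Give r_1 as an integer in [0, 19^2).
r_1 = 50 (mod 361)

Hensel's recurrence: r_{i+1} = r_i − f(r_i)·(f′(r_i))^{-1} mod 19^{i+2}, with f′(x) = 2x. Iterate:
  r_0 = 12 (mod 19)
  r_1 = 50 (mod 361)
Final: r_1 = 50, and one checks f(r_1) ≡ 0 mod 19^2.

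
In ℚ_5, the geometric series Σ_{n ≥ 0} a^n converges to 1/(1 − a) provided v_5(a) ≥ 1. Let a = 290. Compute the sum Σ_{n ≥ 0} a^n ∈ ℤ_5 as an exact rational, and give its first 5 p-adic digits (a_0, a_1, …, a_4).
Σ a^n = 1/(1 − a) = -1/289;  first 5 digits = (1, 3, 0, 2, 3)

v_5(a) = 1 ≥ 1, so the series converges in ℤ_5 to 1/(1 − a) = 1/(1 − 290) = -1/289. Expand this rational in ℤ_5: compute digits iteratively via d_i = x_i mod 5, x_{i+1} = (x_i − d_i)/5. The first 5 digits are (1, 3, 0, 2, 3).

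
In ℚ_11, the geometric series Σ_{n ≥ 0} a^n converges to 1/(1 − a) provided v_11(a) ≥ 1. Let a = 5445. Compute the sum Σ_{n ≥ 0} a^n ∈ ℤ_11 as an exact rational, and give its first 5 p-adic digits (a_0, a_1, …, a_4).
Σ a^n = 1/(1 − a) = -1/5444;  first 5 digits = (1, 0, 1, 4, 1)

v_11(a) = 2 ≥ 1, so the series converges in ℤ_11 to 1/(1 − a) = 1/(1 − 5445) = -1/5444. Expand this rational in ℤ_11: compute digits iteratively via d_i = x_i mod 11, x_{i+1} = (x_i − d_i)/11. The first 5 digits are (1, 0, 1, 4, 1).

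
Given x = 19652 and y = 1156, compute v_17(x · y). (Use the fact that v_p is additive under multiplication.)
v_17(22717712) = 5

v_p(x) = 3 (factor: 19652 = 17^3 · 4); v_p(y) = 2 (factor: 1156 = 17^2 · 4). Additivity: v_p(xy) = v_p(x) + v_p(y) = 3 + 2 = 5. (Direct check: xy = 22717712 = 17^5 · (16).)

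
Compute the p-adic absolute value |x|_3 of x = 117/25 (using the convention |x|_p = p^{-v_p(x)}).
|117/25|_3 = 1/9

Step 1 — compute v_3(x) by factoring powers of 3 out of the numerator and denominator: v_3(117/25) = 2. Step 2 — apply |x|_p = p^{-v_p(x)} = 3^{-2} = 1/9.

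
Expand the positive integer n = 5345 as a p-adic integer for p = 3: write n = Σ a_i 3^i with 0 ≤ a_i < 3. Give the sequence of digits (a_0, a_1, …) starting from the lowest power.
(a_0, a_1, …) = (2, 2, 2, 2, 2, 0, 1, 2)

Repeated division by 3 gives the digits low-to-high: 5345 = 2 + 2·3^1 + 2·3^2 + 2·3^3 + 2·3^4 + 1·3^6 + 2·3^7. Digit sequence: (2, 2, 2, 2, 2, 0, 1, 2).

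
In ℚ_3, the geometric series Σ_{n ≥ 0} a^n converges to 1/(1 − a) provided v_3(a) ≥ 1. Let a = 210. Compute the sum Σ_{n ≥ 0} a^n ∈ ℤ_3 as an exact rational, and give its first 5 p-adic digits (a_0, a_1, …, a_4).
Σ a^n = 1/(1 − a) = -1/209;  first 5 digits = (1, 1, 0, 1, 2)

v_3(a) = 1 ≥ 1, so the series converges in ℤ_3 to 1/(1 − a) = 1/(1 − 210) = -1/209. Expand this rational in ℤ_3: compute digits iteratively via d_i = x_i mod 3, x_{i+1} = (x_i − d_i)/3. The first 5 digits are (1, 1, 0, 1, 2).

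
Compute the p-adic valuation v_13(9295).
v_13(9295) = 2

v_13(n) is the largest exponent k such that 13^k divides n. Factor out: 9295 = 13^2 · 55. (Sign doesn't affect v_p.) So v_13(9295) = 2.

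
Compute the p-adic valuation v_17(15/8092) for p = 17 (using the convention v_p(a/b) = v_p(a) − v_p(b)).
v_17(15/8092) = -2

Factor powers of 17 from the numerator and denominator of the reduced fraction: 15 = 17^0 · 15 and 8092 = 17^2 · 28. Apply v_p(a/b) = v_p(a) − v_p(b): v_17(15/8092) = 0 − 2 = -2.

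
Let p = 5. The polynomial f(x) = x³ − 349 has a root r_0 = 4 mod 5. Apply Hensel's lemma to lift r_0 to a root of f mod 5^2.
r_1 = 24 (mod 25)

Hensel: r_{i+1} = r_i − f(r_i)/f′(r_i) mod 5^{i+2}, where f′(x) = 3x². Iterate:
  r_0 = 4 (mod 5)
  r_1 = 24 (mod 25)
Final: r = 24 with f(r) ≡ 0 mod 5^2.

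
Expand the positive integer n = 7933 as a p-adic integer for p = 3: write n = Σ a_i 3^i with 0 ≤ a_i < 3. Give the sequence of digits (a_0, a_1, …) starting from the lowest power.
(a_0, a_1, …) = (1, 1, 2, 2, 1, 2, 1, 0, 1)

Repeated division by 3 gives the digits low-to-high: 7933 = 1 + 1·3^1 + 2·3^2 + 2·3^3 + 1·3^4 + 2·3^5 + 1·3^6 + 1·3^8. Digit sequence: (1, 1, 2, 2, 1, 2, 1, 0, 1).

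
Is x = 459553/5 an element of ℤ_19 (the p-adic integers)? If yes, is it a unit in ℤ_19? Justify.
x ∈ ℤ_19 but not a unit; v_19(x) = 3 > 0

ℤ_19 = {x ∈ ℚ_19 : v_19(x) ≥ 0} and ℤ_19^× = {x ∈ ℤ_19 : v_19(x) = 0}. Here v_19(459553/5) = v_19(num) − v_19(den) = 3; compare against these criteria.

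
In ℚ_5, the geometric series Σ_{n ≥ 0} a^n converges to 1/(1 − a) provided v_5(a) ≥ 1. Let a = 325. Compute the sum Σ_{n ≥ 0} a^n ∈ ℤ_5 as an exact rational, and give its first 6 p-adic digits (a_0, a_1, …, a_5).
Σ a^n = 1/(1 − a) = -1/324;  first 6 digits = (1, 0, 3, 2, 4, 3)

v_5(a) = 2 ≥ 1, so the series converges in ℤ_5 to 1/(1 − a) = 1/(1 − 325) = -1/324. Expand this rational in ℤ_5: compute digits iteratively via d_i = x_i mod 5, x_{i+1} = (x_i − d_i)/5. The first 6 digits are (1, 0, 3, 2, 4, 3).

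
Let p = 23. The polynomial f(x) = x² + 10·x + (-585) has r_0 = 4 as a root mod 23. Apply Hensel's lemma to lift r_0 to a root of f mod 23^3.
r_2 = 4765 (mod 12167)

Hensel: r_{i+1} = r_i − f(r_i)·(f′(r_i))^{-1} mod 23^{i+2}, f′(x) = 2x + 10. Iterate:
  r_0 = 4 (mod 23)
  r_1 = 4 (mod 529)
  r_2 = 4765 (mod 12167)
Final: r = 4765 satisfies f(r) ≡ 0 mod 23^3.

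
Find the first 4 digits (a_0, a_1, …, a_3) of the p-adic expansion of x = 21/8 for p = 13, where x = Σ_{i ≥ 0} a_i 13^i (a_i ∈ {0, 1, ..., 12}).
(a_0, …, a_3) = (1, 5, 11, 4)

v_13(21/8) = 0 (numerator and denominator both coprime to 13), so x ∈ ℤ_13^×. Compute digits iteratively via a_i = x_i mod 13, x_{i+1} = (x_i − a_i)/13, with x_0 = x:
  x_0 = 21/8;  a_0 = 1;  x_1 = (x_0 − 1)/13 = 1/8
  x_1 = 1/8;  a_1 = 5;  x_2 = (x_1 − 5)/13 = -3/8
  x_2 = -3/8;  a_2 = 11;  x_3 = (x_2 − 11)/13 = -7/8
  x_3 = -7/8;  a_3 = 4;  x_4 = (x_3 − 4)/13 = -3/8
Digits: (1, 5, 11, 4).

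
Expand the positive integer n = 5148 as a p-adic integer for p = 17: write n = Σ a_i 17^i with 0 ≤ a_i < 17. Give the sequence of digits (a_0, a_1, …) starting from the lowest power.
(a_0, a_1, …) = (14, 13, 0, 1)

Repeated division by 17 gives the digits low-to-high: 5148 = 14 + 13·17^1 + 1·17^3. Digit sequence: (14, 13, 0, 1).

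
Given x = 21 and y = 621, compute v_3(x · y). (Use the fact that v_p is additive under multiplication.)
v_3(13041) = 4

v_p(x) = 1 (factor: 21 = 3^1 · 7); v_p(y) = 3 (factor: 621 = 3^3 · 23). Additivity: v_p(xy) = v_p(x) + v_p(y) = 1 + 3 = 4. (Direct check: xy = 13041 = 3^4 · (161).)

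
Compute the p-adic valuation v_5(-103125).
v_5(-103125) = 5

v_5(n) is the largest exponent k such that 5^k divides n. Factor out: -103125 = -5^5 · 33. (Sign doesn't affect v_p.) So v_5(-103125) = 5.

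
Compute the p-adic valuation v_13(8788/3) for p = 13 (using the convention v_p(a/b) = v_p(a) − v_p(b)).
v_13(8788/3) = 3

Factor powers of 13 from the numerator and denominator of the reduced fraction: 8788 = 13^3 · 4 and 3 = 13^0 · 3. Apply v_p(a/b) = v_p(a) − v_p(b): v_13(8788/3) = 3 − 0 = 3.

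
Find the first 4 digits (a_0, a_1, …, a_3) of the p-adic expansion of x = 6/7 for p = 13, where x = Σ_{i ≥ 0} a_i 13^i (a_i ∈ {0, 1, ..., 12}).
(a_0, …, a_3) = (12, 1, 11, 1)

v_13(6/7) = 0 (numerator and denominator both coprime to 13), so x ∈ ℤ_13^×. Compute digits iteratively via a_i = x_i mod 13, x_{i+1} = (x_i − a_i)/13, with x_0 = x:
  x_0 = 6/7;  a_0 = 12;  x_1 = (x_0 − 12)/13 = -6/7
  x_1 = -6/7;  a_1 = 1;  x_2 = (x_1 − 1)/13 = -1/7
  x_2 = -1/7;  a_2 = 11;  x_3 = (x_2 − 11)/13 = -6/7
  x_3 = -6/7;  a_3 = 1;  x_4 = (x_3 − 1)/13 = -1/7
Digits: (12, 1, 11, 1).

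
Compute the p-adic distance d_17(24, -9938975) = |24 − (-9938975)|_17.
d_17(24, -9938975) = 1/1419857

Step 1 — x − y = 24 − (-9938975) = 9938999. Step 2 — v_17(9938999) = 5 (factor: 9938999 = (17^5 · 7); the sign does not affect v_p). Step 3 — |x − y|_17 = 17^{-5} = 1/1419857.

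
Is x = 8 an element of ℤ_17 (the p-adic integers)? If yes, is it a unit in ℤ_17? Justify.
x ∈ ℤ_17^× (unit); v_17(x) = 0

ℤ_17 = {x ∈ ℚ_17 : v_17(x) ≥ 0} and ℤ_17^× = {x ∈ ℤ_17 : v_17(x) = 0}. Here v_17(8) = v_17(num) − v_17(den) = 0; compare against these criteria.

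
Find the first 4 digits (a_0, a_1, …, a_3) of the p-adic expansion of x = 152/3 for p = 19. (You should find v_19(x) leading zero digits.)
(a_0, …, a_3) = (0, 9, 6, 6)

v_19(152/3) = 1, so a_0 = ... = a_0 = 0. Factor out: x = 19^1 · u with u = 8/3 a unit in ℤ_19. Expand u iteratively via a_{v+i} = u_i mod 19, u_{i+1} = (u_i − a_{v+i})/19:
  u_0 = 8/3;  a_1 = 9;  u_1 = (u_0 − 9)/19 = -1/3
  u_1 = -1/3;  a_2 = 6;  u_2 = (u_1 − 6)/19 = -1/3
  u_2 = -1/3;  a_3 = 6;  u_3 = (u_2 − 6)/19 = -1/3
Digits: (0, 9, 6, 6).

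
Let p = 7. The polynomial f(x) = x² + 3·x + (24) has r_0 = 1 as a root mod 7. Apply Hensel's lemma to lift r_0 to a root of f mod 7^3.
r_2 = 162 (mod 343)

Hensel: r_{i+1} = r_i − f(r_i)·(f′(r_i))^{-1} mod 7^{i+2}, f′(x) = 2x + 3. Iterate:
  r_0 = 1 (mod 7)
  r_1 = 15 (mod 49)
  r_2 = 162 (mod 343)
Final: r = 162 satisfies f(r) ≡ 0 mod 7^3.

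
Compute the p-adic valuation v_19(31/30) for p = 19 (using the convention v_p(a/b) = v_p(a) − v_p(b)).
v_19(31/30) = 0

Factor powers of 19 from the numerator and denominator of the reduced fraction: 31 = 19^0 · 31 and 30 = 19^0 · 30. Apply v_p(a/b) = v_p(a) − v_p(b): v_19(31/30) = 0 − 0 = 0.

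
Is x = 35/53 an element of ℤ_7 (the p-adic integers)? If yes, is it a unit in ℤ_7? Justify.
x ∈ ℤ_7 but not a unit; v_7(x) = 1 > 0

ℤ_7 = {x ∈ ℚ_7 : v_7(x) ≥ 0} and ℤ_7^× = {x ∈ ℤ_7 : v_7(x) = 0}. Here v_7(35/53) = v_7(num) − v_7(den) = 1; compare against these criteria.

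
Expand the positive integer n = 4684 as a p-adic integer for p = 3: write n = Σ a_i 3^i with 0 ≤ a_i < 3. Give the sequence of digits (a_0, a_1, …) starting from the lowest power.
(a_0, a_1, …) = (1, 1, 1, 2, 0, 1, 0, 2)

Repeated division by 3 gives the digits low-to-high: 4684 = 1 + 1·3^1 + 1·3^2 + 2·3^3 + 1·3^5 + 2·3^7. Digit sequence: (1, 1, 1, 2, 0, 1, 0, 2).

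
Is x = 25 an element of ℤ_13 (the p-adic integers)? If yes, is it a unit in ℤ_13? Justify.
x ∈ ℤ_13^× (unit); v_13(x) = 0

ℤ_13 = {x ∈ ℚ_13 : v_13(x) ≥ 0} and ℤ_13^× = {x ∈ ℤ_13 : v_13(x) = 0}. Here v_13(25) = v_13(num) − v_13(den) = 0; compare against these criteria.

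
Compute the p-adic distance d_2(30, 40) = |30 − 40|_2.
d_2(30, 40) = 1/2

Step 1 — x − y = 30 − 40 = -10. Step 2 — v_2(-10) = 1 (factor: -10 = −(2^1 · 5); the sign does not affect v_p). Step 3 — |x − y|_2 = 2^{-1} = 1/2.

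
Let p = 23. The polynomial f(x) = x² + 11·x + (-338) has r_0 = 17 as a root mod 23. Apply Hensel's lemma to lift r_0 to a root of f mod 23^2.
r_1 = 155 (mod 529)

Hensel: r_{i+1} = r_i − f(r_i)·(f′(r_i))^{-1} mod 23^{i+2}, f′(x) = 2x + 11. Iterate:
  r_0 = 17 (mod 23)
  r_1 = 155 (mod 529)
Final: r = 155 satisfies f(r) ≡ 0 mod 23^2.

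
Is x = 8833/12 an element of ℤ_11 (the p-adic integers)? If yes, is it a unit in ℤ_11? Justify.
x ∈ ℤ_11 but not a unit; v_11(x) = 2 > 0

ℤ_11 = {x ∈ ℚ_11 : v_11(x) ≥ 0} and ℤ_11^× = {x ∈ ℤ_11 : v_11(x) = 0}. Here v_11(8833/12) = v_11(num) − v_11(den) = 2; compare against these criteria.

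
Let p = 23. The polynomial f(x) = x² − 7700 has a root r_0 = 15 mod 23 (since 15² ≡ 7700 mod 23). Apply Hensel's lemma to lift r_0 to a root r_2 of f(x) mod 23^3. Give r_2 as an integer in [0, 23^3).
r_2 = 10756 (mod 12167)

Hensel's recurrence: r_{i+1} = r_i − f(r_i)·(f′(r_i))^{-1} mod 23^{i+2}, with f′(x) = 2x. Iterate:
  r_0 = 15 (mod 23)
  r_1 = 176 (mod 529)
  r_2 = 10756 (mod 12167)
Final: r_2 = 10756, and one checks f(r_2) ≡ 0 mod 23^3.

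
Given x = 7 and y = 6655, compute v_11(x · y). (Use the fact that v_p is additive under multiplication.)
v_11(46585) = 3

v_p(x) = 0 (factor: 7 = 11^0 · 7); v_p(y) = 3 (factor: 6655 = 11^3 · 5). Additivity: v_p(xy) = v_p(x) + v_p(y) = 0 + 3 = 3. (Direct check: xy = 46585 = 11^3 · (35).)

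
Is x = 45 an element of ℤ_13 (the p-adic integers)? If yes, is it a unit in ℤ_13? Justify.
x ∈ ℤ_13^× (unit); v_13(x) = 0

ℤ_13 = {x ∈ ℚ_13 : v_13(x) ≥ 0} and ℤ_13^× = {x ∈ ℤ_13 : v_13(x) = 0}. Here v_13(45) = v_13(num) − v_13(den) = 0; compare against these criteria.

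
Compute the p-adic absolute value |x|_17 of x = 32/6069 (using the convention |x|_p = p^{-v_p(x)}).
|32/6069|_17 = 289

Step 1 — compute v_17(x) by factoring powers of 17 out of the numerator and denominator: v_17(32/6069) = -2. Step 2 — apply |x|_p = p^{-v_p(x)} = 17^{2} = 289.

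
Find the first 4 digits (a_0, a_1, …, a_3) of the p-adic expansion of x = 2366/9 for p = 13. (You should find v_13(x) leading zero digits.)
(a_0, …, a_3) = (0, 0, 3, 10)

v_13(2366/9) = 2, so a_0 = ... = a_1 = 0. Factor out: x = 13^2 · u with u = 14/9 a unit in ℤ_13. Expand u iteratively via a_{v+i} = u_i mod 13, u_{i+1} = (u_i − a_{v+i})/13:
  u_0 = 14/9;  a_2 = 3;  u_1 = (u_0 − 3)/13 = -1/9
  u_1 = -1/9;  a_3 = 10;  u_2 = (u_1 − 10)/13 = -7/9
Digits: (0, 0, 3, 10).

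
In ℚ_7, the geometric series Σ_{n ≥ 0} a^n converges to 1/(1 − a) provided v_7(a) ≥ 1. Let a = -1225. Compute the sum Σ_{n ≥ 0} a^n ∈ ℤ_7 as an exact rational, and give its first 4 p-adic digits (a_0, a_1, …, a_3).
Σ a^n = 1/(1 − a) = 1/1226;  first 4 digits = (1, 0, 3, 3)

v_7(a) = 2 ≥ 1, so the series converges in ℤ_7 to 1/(1 − a) = 1/(1 − (-1225)) = 1/1226. Expand this rational in ℤ_7: compute digits iteratively via d_i = x_i mod 7, x_{i+1} = (x_i − d_i)/7. The first 4 digits are (1, 0, 3, 3).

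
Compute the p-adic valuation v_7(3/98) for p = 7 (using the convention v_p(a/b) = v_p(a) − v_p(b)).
v_7(3/98) = -2

Factor powers of 7 from the numerator and denominator of the reduced fraction: 3 = 7^0 · 3 and 98 = 7^2 · 2. Apply v_p(a/b) = v_p(a) − v_p(b): v_7(3/98) = 0 − 2 = -2.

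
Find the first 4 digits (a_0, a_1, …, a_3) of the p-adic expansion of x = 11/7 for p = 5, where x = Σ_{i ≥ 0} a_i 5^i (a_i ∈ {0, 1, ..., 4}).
(a_0, …, a_3) = (3, 4, 2, 3)

v_5(11/7) = 0 (numerator and denominator both coprime to 5), so x ∈ ℤ_5^×. Compute digits iteratively via a_i = x_i mod 5, x_{i+1} = (x_i − a_i)/5, with x_0 = x:
  x_0 = 11/7;  a_0 = 3;  x_1 = (x_0 − 3)/5 = -2/7
  x_1 = -2/7;  a_1 = 4;  x_2 = (x_1 − 4)/5 = -6/7
  x_2 = -6/7;  a_2 = 2;  x_3 = (x_2 − 2)/5 = -4/7
  x_3 = -4/7;  a_3 = 3;  x_4 = (x_3 − 3)/5 = -5/7
Digits: (3, 4, 2, 3).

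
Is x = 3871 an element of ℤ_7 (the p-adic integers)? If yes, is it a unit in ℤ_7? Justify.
x ∈ ℤ_7 but not a unit; v_7(x) = 2 > 0

ℤ_7 = {x ∈ ℚ_7 : v_7(x) ≥ 0} and ℤ_7^× = {x ∈ ℤ_7 : v_7(x) = 0}. Here v_7(3871) = v_7(num) − v_7(den) = 2; compare against these criteria.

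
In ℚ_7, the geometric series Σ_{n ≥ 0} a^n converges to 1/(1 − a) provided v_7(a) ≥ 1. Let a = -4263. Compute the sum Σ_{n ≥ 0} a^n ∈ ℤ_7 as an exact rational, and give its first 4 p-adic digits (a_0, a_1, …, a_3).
Σ a^n = 1/(1 − a) = 1/4264;  first 4 digits = (1, 0, 4, 1)

v_7(a) = 2 ≥ 1, so the series converges in ℤ_7 to 1/(1 − a) = 1/(1 − (-4263)) = 1/4264. Expand this rational in ℤ_7: compute digits iteratively via d_i = x_i mod 7, x_{i+1} = (x_i − d_i)/7. The first 4 digits are (1, 0, 4, 1).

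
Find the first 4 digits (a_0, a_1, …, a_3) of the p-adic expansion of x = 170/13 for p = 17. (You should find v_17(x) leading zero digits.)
(a_0, …, a_3) = (0, 6, 1, 13)

v_17(170/13) = 1, so a_0 = ... = a_0 = 0. Factor out: x = 17^1 · u with u = 10/13 a unit in ℤ_17. Expand u iteratively via a_{v+i} = u_i mod 17, u_{i+1} = (u_i − a_{v+i})/17:
  u_0 = 10/13;  a_1 = 6;  u_1 = (u_0 − 6)/17 = -4/13
  u_1 = -4/13;  a_2 = 1;  u_2 = (u_1 − 1)/17 = -1/13
  u_2 = -1/13;  a_3 = 13;  u_3 = (u_2 − 13)/17 = -10/13
Digits: (0, 6, 1, 13).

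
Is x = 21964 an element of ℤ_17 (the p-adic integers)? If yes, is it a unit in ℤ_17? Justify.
x ∈ ℤ_17 but not a unit; v_17(x) = 2 > 0

ℤ_17 = {x ∈ ℚ_17 : v_17(x) ≥ 0} and ℤ_17^× = {x ∈ ℤ_17 : v_17(x) = 0}. Here v_17(21964) = v_17(num) − v_17(den) = 2; compare against these criteria.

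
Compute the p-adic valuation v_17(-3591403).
v_17(-3591403) = 4

v_17(n) is the largest exponent k such that 17^k divides n. Factor out: -3591403 = -17^4 · 43. (Sign doesn't affect v_p.) So v_17(-3591403) = 4.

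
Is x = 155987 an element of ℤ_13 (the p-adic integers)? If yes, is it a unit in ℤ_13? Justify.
x ∈ ℤ_13 but not a unit; v_13(x) = 3 > 0

ℤ_13 = {x ∈ ℚ_13 : v_13(x) ≥ 0} and ℤ_13^× = {x ∈ ℤ_13 : v_13(x) = 0}. Here v_13(155987) = v_13(num) − v_13(den) = 3; compare against these criteria.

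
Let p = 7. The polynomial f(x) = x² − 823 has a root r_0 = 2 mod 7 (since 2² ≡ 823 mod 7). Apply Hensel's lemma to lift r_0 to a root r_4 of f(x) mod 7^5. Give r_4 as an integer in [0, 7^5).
r_4 = 7128 (mod 16807)

Hensel's recurrence: r_{i+1} = r_i − f(r_i)·(f′(r_i))^{-1} mod 7^{i+2}, with f′(x) = 2x. Iterate:
  r_0 = 2 (mod 7)
  r_1 = 23 (mod 49)
  r_2 = 268 (mod 343)
  r_3 = 2326 (mod 2401)
  r_4 = 7128 (mod 16807)
Final: r_4 = 7128, and one checks f(r_4) ≡ 0 mod 7^5.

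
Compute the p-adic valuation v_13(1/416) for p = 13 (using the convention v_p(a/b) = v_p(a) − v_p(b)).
v_13(1/416) = -1

Factor powers of 13 from the numerator and denominator of the reduced fraction: 1 = 13^0 · 1 and 416 = 13^1 · 32. Apply v_p(a/b) = v_p(a) − v_p(b): v_13(1/416) = 0 − 1 = -1.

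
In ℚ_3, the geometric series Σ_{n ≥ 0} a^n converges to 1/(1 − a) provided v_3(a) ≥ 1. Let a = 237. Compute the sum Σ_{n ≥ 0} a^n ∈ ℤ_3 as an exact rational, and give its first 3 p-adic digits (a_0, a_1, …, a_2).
Σ a^n = 1/(1 − a) = -1/236;  first 3 digits = (1, 1, 0)

v_3(a) = 1 ≥ 1, so the series converges in ℤ_3 to 1/(1 − a) = 1/(1 − 237) = -1/236. Expand this rational in ℤ_3: compute digits iteratively via d_i = x_i mod 3, x_{i+1} = (x_i − d_i)/3. The first 3 digits are (1, 1, 0).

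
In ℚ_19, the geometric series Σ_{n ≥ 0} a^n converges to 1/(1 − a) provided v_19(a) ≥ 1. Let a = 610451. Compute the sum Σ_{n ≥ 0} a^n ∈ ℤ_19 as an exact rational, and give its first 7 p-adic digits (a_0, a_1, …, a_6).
Σ a^n = 1/(1 − a) = -1/610450;  first 7 digits = (1, 0, 0, 13, 4, 0, 17)

v_19(a) = 3 ≥ 1, so the series converges in ℤ_19 to 1/(1 − a) = 1/(1 − 610451) = -1/610450. Expand this rational in ℤ_19: compute digits iteratively via d_i = x_i mod 19, x_{i+1} = (x_i − d_i)/19. The first 7 digits are (1, 0, 0, 13, 4, 0, 17).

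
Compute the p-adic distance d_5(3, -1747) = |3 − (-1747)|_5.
d_5(3, -1747) = 1/125

Step 1 — x − y = 3 − (-1747) = 1750. Step 2 — v_5(1750) = 3 (factor: 1750 = (5^3 · 14); the sign does not affect v_p). Step 3 — |x − y|_5 = 5^{-3} = 1/125.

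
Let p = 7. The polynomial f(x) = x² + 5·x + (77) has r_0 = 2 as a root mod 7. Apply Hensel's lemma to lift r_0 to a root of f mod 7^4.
r_3 = 1010 (mod 2401)

Hensel: r_{i+1} = r_i − f(r_i)·(f′(r_i))^{-1} mod 7^{i+2}, f′(x) = 2x + 5. Iterate:
  r_0 = 2 (mod 7)
  r_1 = 30 (mod 49)
  r_2 = 324 (mod 343)
  r_3 = 1010 (mod 2401)
Final: r = 1010 satisfies f(r) ≡ 0 mod 7^4.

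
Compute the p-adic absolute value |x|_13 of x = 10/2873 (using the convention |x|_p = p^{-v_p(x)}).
|10/2873|_13 = 169

Step 1 — compute v_13(x) by factoring powers of 13 out of the numerator and denominator: v_13(10/2873) = -2. Step 2 — apply |x|_p = p^{-v_p(x)} = 13^{2} = 169.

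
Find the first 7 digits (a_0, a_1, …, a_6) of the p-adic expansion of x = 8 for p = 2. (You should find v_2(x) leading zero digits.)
(a_0, …, a_6) = (0, 0, 0, 1, 0, 0, 0)

v_2(8) = 3, so a_0 = ... = a_2 = 0. Factor out: x = 2^3 · u with u = 1 a unit in ℤ_2. Expand u iteratively via a_{v+i} = u_i mod 2, u_{i+1} = (u_i − a_{v+i})/2:
  u_0 = 1;  a_3 = 1;  u_1 = (u_0 − 1)/2 = 0
  u_1 = 0;  a_4 = 0;  u_2 = (u_1 − 0)/2 = 0
  u_2 = 0;  a_5 = 0;  u_3 = (u_2 − 0)/2 = 0
  u_3 = 0;  a_6 = 0;  u_4 = (u_3 − 0)/2 = 0
Digits: (0, 0, 0, 1, 0, 0, 0).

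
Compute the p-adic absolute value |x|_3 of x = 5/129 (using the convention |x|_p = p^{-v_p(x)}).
|5/129|_3 = 3

Step 1 — compute v_3(x) by factoring powers of 3 out of the numerator and denominator: v_3(5/129) = -1. Step 2 — apply |x|_p = p^{-v_p(x)} = 3^{1} = 3.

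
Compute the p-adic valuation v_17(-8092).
v_17(-8092) = 2

v_17(n) is the largest exponent k such that 17^k divides n. Factor out: -8092 = -17^2 · 28. (Sign doesn't affect v_p.) So v_17(-8092) = 2.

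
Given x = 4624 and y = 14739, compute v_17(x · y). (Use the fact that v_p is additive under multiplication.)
v_17(68153136) = 5

v_p(x) = 2 (factor: 4624 = 17^2 · 16); v_p(y) = 3 (factor: 14739 = 17^3 · 3). Additivity: v_p(xy) = v_p(x) + v_p(y) = 2 + 3 = 5. (Direct check: xy = 68153136 = 17^5 · (48).)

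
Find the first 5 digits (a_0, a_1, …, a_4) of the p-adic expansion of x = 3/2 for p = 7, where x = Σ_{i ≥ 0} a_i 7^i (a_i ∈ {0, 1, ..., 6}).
(a_0, …, a_4) = (5, 3, 3, 3, 3)

v_7(3/2) = 0 (numerator and denominator both coprime to 7), so x ∈ ℤ_7^×. Compute digits iteratively via a_i = x_i mod 7, x_{i+1} = (x_i − a_i)/7, with x_0 = x:
  x_0 = 3/2;  a_0 = 5;  x_1 = (x_0 − 5)/7 = -1/2
  x_1 = -1/2;  a_1 = 3;  x_2 = (x_1 − 3)/7 = -1/2
  x_2 = -1/2;  a_2 = 3;  x_3 = (x_2 − 3)/7 = -1/2
  x_3 = -1/2;  a_3 = 3;  x_4 = (x_3 − 3)/7 = -1/2
  x_4 = -1/2;  a_4 = 3;  x_5 = (x_4 − 3)/7 = -1/2
Digits: (5, 3, 3, 3, 3).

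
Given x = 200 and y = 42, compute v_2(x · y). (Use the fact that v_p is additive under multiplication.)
v_2(8400) = 4

v_p(x) = 3 (factor: 200 = 2^3 · 25); v_p(y) = 1 (factor: 42 = 2^1 · 21). Additivity: v_p(xy) = v_p(x) + v_p(y) = 3 + 1 = 4. (Direct check: xy = 8400 = 2^4 · (525).)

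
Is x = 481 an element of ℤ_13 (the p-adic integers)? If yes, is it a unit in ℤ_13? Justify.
x ∈ ℤ_13 but not a unit; v_13(x) = 1 > 0

ℤ_13 = {x ∈ ℚ_13 : v_13(x) ≥ 0} and ℤ_13^× = {x ∈ ℤ_13 : v_13(x) = 0}. Here v_13(481) = v_13(num) − v_13(den) = 1; compare against these criteria.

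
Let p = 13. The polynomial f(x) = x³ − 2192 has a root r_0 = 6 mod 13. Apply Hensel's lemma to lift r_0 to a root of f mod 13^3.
r_2 = 1176 (mod 2197)

Hensel: r_{i+1} = r_i − f(r_i)/f′(r_i) mod 13^{i+2}, where f′(x) = 3x². Iterate:
  r_0 = 6 (mod 13)
  r_1 = 162 (mod 169)
  r_2 = 1176 (mod 2197)
Final: r = 1176 with f(r) ≡ 0 mod 13^3.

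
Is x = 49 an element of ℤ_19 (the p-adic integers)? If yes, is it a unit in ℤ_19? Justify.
x ∈ ℤ_19^× (unit); v_19(x) = 0

ℤ_19 = {x ∈ ℚ_19 : v_19(x) ≥ 0} and ℤ_19^× = {x ∈ ℤ_19 : v_19(x) = 0}. Here v_19(49) = v_19(num) − v_19(den) = 0; compare against these criteria.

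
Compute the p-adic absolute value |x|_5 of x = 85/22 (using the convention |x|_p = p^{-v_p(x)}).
|85/22|_5 = 1/5

Step 1 — compute v_5(x) by factoring powers of 5 out of the numerator and denominator: v_5(85/22) = 1. Step 2 — apply |x|_p = p^{-v_p(x)} = 5^{-1} = 1/5.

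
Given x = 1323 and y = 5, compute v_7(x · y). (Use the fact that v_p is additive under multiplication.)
v_7(6615) = 2

v_p(x) = 2 (factor: 1323 = 7^2 · 27); v_p(y) = 0 (factor: 5 = 7^0 · 5). Additivity: v_p(xy) = v_p(x) + v_p(y) = 2 + 0 = 2. (Direct check: xy = 6615 = 7^2 · (135).)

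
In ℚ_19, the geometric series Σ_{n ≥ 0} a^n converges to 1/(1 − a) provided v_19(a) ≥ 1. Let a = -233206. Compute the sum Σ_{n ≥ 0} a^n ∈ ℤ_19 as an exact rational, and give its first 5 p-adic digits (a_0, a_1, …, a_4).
Σ a^n = 1/(1 − a) = 1/233207;  first 5 digits = (1, 0, 0, 4, 17)

v_19(a) = 3 ≥ 1, so the series converges in ℤ_19 to 1/(1 − a) = 1/(1 − (-233206)) = 1/233207. Expand this rational in ℤ_19: compute digits iteratively via d_i = x_i mod 19, x_{i+1} = (x_i − d_i)/19. The first 5 digits are (1, 0, 0, 4, 17).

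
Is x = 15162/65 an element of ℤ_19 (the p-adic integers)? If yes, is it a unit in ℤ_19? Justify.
x ∈ ℤ_19 but not a unit; v_19(x) = 2 > 0

ℤ_19 = {x ∈ ℚ_19 : v_19(x) ≥ 0} and ℤ_19^× = {x ∈ ℤ_19 : v_19(x) = 0}. Here v_19(15162/65) = v_19(num) − v_19(den) = 2; compare against these criteria.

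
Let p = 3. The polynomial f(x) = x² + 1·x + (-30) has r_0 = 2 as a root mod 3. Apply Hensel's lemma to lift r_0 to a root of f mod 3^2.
r_1 = 5 (mod 9)

Hensel: r_{i+1} = r_i − f(r_i)·(f′(r_i))^{-1} mod 3^{i+2}, f′(x) = 2x + 1. Iterate:
  r_0 = 2 (mod 3)
  r_1 = 5 (mod 9)
Final: r = 5 satisfies f(r) ≡ 0 mod 3^2.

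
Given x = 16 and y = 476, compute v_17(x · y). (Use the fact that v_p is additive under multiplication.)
v_17(7616) = 1

v_p(x) = 0 (factor: 16 = 17^0 · 16); v_p(y) = 1 (factor: 476 = 17^1 · 28). Additivity: v_p(xy) = v_p(x) + v_p(y) = 0 + 1 = 1. (Direct check: xy = 7616 = 17^1 · (448).)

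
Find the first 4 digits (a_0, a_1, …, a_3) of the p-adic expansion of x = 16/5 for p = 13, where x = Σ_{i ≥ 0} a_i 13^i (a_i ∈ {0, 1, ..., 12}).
(a_0, …, a_3) = (11, 2, 5, 10)

v_13(16/5) = 0 (numerator and denominator both coprime to 13), so x ∈ ℤ_13^×. Compute digits iteratively via a_i = x_i mod 13, x_{i+1} = (x_i − a_i)/13, with x_0 = x:
  x_0 = 16/5;  a_0 = 11;  x_1 = (x_0 − 11)/13 = -3/5
  x_1 = -3/5;  a_1 = 2;  x_2 = (x_1 − 2)/13 = -1/5
  x_2 = -1/5;  a_2 = 5;  x_3 = (x_2 − 5)/13 = -2/5
  x_3 = -2/5;  a_3 = 10;  x_4 = (x_3 − 10)/13 = -4/5
Digits: (11, 2, 5, 10).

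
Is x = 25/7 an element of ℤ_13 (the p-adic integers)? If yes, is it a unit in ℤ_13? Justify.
x ∈ ℤ_13^× (unit); v_13(x) = 0

ℤ_13 = {x ∈ ℚ_13 : v_13(x) ≥ 0} and ℤ_13^× = {x ∈ ℤ_13 : v_13(x) = 0}. Here v_13(25/7) = v_13(num) − v_13(den) = 0; compare against these criteria.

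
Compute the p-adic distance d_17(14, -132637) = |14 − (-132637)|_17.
d_17(14, -132637) = 1/4913

Step 1 — x − y = 14 − (-132637) = 132651. Step 2 — v_17(132651) = 3 (factor: 132651 = (17^3 · 27); the sign does not affect v_p). Step 3 — |x − y|_17 = 17^{-3} = 1/4913.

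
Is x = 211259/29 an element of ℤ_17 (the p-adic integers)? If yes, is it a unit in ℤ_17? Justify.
x ∈ ℤ_17 but not a unit; v_17(x) = 3 > 0

ℤ_17 = {x ∈ ℚ_17 : v_17(x) ≥ 0} and ℤ_17^× = {x ∈ ℤ_17 : v_17(x) = 0}. Here v_17(211259/29) = v_17(num) − v_17(den) = 3; compare against these criteria.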